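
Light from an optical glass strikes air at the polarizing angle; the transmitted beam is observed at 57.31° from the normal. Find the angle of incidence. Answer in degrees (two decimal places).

θ_B ≈ 32.69°

Since the reflected and refracted rays are at right angles at the polarizing angle, θ_B + θ_t = 90°.
θ_B = 90° − 57.31° = 32.69°.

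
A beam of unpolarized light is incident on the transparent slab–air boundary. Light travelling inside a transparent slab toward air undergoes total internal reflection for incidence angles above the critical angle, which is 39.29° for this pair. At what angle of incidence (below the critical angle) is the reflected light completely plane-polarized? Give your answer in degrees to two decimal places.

θ_B ≈ 32.34°

n₂/n₁ = sin θ_c = sin 39.29° = 0.6332.
tan θ_B equals the same ratio, so θ_B = arctan(0.6332) = 32.34°.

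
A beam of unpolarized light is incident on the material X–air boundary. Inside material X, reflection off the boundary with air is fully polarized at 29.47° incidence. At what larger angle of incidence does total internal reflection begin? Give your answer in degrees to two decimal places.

θ_c ≈ 34.41°

From Brewster, n₂/n₁ = tan θ_B = tan 29.47° = 0.5651.
Then sin θ_c = n₂/n₁ = 0.5651, so θ_c = arcsin 0.5651 = 34.41°.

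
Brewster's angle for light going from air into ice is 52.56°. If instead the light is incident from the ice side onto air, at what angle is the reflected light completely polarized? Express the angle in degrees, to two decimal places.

The two Brewster angles are complementary: θ_B' = 90° − θ_B = 90° − 52.56° = 37.44°.

θ_B' ≈ 37.44°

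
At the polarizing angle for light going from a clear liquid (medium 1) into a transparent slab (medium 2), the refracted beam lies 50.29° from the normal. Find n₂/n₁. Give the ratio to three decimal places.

n₂/n₁ ≈ 0.831

At Brewster incidence θ_B = 90° − θ_t = 90° − 50.29° = 39.71°.
Then n₂/n₁ = tan θ_B = tan 39.71° = 0.831.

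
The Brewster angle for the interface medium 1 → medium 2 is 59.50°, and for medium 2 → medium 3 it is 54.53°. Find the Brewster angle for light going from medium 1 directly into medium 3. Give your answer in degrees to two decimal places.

tan θ_B(1→2) = n₂/n₁ = tan 59.50° = 1.6977.
tan θ_B(2→3) = n₃/n₂ = tan 54.53° = 1.4035.
So n₃/n₁ = (n₂/n₁)(n₃/n₂) = 1.6977 × 1.4035 = 2.3827.
θ_B(1→3) = arctan(2.3827) = 67.23°.

θ_B ≈ 67.23°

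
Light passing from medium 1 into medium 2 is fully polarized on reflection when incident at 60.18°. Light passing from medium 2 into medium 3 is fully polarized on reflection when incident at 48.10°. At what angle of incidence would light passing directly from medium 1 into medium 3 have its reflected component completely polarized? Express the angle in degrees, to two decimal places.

θ_B ≈ 62.78°

n₂/n₁ = tan 60.18° = 1.7447 and n₃/n₂ = tan 48.10° = 1.1145.
Multiplying, n₃/n₁ = 1.7447 × 1.1145 = 1.9445, and θ_B(1→3) = arctan 1.9445 = 62.78°.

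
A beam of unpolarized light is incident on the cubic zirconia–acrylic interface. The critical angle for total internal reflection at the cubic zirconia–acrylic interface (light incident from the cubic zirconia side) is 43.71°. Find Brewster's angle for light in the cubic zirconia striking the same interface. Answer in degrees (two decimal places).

sin θ_c = n₂/n₁, so n₂/n₁ = sin 43.71° = 0.6910.
Brewster: tan θ_B = n₂/n₁ = 0.6910.
θ_B = arctan(0.6910) = 34.64°.

θ_B ≈ 34.64°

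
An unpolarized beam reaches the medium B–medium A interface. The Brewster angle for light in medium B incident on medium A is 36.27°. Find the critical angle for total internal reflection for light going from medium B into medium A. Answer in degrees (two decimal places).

θ_c ≈ 47.20°

tan θ_B = n₂/n₁ = tan 36.27° = 0.7338.
Total internal reflection: sin θ_c = n₂/n₁ = 0.7338.
θ_c = arcsin(0.7338) = 47.20°.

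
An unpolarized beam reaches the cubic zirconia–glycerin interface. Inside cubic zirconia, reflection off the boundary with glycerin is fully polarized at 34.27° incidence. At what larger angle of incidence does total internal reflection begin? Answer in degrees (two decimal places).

tan θ_B = n₂/n₁ = tan 34.27° = 0.6814.
Total internal reflection: sin θ_c = n₂/n₁ = 0.6814.
θ_c = arcsin(0.6814) = 42.95°.

θ_c ≈ 42.95°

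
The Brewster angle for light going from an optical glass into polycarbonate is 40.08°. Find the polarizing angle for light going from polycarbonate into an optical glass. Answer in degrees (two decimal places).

θ_B' ≈ 49.92°

The two Brewster angles are complementary: θ_B' = 90° − θ_B = 90° − 40.08° = 49.92°.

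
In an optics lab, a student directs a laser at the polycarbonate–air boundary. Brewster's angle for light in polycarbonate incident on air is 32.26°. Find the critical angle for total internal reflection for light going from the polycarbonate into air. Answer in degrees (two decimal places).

tan θ_B = n₂/n₁ = tan 32.26° = 0.6312.
Total internal reflection: sin θ_c = n₂/n₁ = 0.6312.
θ_c = arcsin(0.6312) = 39.14°.

θ_c ≈ 39.14°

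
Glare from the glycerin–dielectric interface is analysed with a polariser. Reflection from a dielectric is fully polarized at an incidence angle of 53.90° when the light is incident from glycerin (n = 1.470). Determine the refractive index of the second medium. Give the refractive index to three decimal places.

n ≈ 2.016

At Brewster's angle, tan θ_B = n₂/n₁ with n₁ on the incident side (glycerin) and n₂ on the transmitted side (a dielectric).
n₂ = n₁ tan θ_B = 1.470 × tan 53.90° = 2.016.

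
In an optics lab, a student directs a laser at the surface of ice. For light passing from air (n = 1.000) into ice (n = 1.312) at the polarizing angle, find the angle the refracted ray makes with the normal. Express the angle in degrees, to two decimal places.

θ_B = arctan(n₂/n₁) = arctan(1.312/1.000) = 52.69°.
The refracted ray is perpendicular to the reflected ray, so θ_t = 90° − θ_B = 37.31°.

θ_t ≈ 37.31°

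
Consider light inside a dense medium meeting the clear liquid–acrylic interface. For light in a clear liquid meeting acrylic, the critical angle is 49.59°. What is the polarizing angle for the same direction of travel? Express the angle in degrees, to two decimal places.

θ_B ≈ 37.29°

At the critical angle sin θ_c = n₂/n₁, giving n₂/n₁ = sin 49.59° = 0.7614.
Then tan θ_B = n₂/n₁ = 0.7614, so θ_B = arctan 0.7614 = 37.29°.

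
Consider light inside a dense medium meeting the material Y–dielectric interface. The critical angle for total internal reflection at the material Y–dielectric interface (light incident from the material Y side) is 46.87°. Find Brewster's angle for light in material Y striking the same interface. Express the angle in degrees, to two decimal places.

θ_B ≈ 36.12°

n₂/n₁ = sin θ_c = sin 46.87° = 0.7298.
tan θ_B equals the same ratio, so θ_B = arctan(0.7298) = 36.12°.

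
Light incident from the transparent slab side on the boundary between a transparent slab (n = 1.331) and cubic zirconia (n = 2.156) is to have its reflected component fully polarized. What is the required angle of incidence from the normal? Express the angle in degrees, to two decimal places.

Here n₂/n₁ = 2.156/1.331 = 1.6198, and Brewster's law gives tan θ_B = n₂/n₁. Taking the arctangent, θ_B = 58.31°.

θ_B ≈ 58.31°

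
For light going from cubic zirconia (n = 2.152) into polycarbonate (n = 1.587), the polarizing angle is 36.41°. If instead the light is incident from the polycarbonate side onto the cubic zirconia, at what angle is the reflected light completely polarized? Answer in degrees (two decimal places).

θ_B' ≈ 53.59°

tan θ_B' = n₁/n₂ = 1/tan θ_B, so θ_B' = 90° − θ_B.
θ_B' = 90° − 36.41° = 53.59°.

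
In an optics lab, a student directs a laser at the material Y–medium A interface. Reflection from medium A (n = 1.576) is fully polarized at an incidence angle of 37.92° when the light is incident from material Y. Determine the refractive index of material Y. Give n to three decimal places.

n ≈ 2.023

Full polarization of the reflected beam means tan θ_B = n₂/n₁, where n₁ is the incident medium (material Y).
n₁ = n₂ / tan θ_B = 1.576 / tan 37.92° = 2.023.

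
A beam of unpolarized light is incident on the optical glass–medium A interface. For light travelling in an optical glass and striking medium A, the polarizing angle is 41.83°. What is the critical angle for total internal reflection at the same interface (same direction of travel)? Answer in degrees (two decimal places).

θ_c ≈ 63.51°

tan θ_B = n₂/n₁ = tan 41.83° = 0.8950.
Total internal reflection: sin θ_c = n₂/n₁ = 0.8950.
θ_c = arcsin(0.8950) = 63.51°.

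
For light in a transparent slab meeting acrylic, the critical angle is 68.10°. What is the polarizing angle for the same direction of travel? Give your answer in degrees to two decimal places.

θ_B ≈ 42.86°

At the critical angle sin θ_c = n₂/n₁, giving n₂/n₁ = sin 68.10° = 0.9278.
Then tan θ_B = n₂/n₁ = 0.9278, so θ_B = arctan 0.9278 = 42.86°.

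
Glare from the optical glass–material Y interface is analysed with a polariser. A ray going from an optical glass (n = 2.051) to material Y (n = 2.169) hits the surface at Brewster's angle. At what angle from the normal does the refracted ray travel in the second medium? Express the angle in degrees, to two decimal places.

First find Brewster's angle: tan θ_B = 2.169/2.051 = 1.0575, giving θ_B = 46.60°.
The refracted ray is perpendicular to the reflected ray, so θ_t = 90° − θ_B = 43.40°.

θ_t ≈ 43.40°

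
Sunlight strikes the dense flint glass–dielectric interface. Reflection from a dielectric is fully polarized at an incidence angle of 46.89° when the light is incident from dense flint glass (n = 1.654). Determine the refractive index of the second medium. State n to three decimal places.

n ≈ 1.767

Brewster's law: tan θ_B = n₂/n₁ (light incident in dense flint glass, refracted into a dielectric).
n₂ = n₁ tan θ_B = 1.654 × tan 46.89° = 1.767.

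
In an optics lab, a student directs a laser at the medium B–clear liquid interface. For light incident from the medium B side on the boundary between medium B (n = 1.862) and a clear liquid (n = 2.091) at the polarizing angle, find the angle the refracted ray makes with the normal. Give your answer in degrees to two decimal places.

θ_B = arctan(n₂/n₁) = arctan(2.091/1.862) = 48.32°.
Since θ_B + θ_t = 90° at Brewster incidence, θ_t = 90° − 48.32° = 41.68°.

θ_t ≈ 41.68°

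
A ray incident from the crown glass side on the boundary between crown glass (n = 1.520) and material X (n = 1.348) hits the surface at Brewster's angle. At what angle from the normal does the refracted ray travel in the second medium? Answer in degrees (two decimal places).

tan θ_B = n₂/n₁ = 1.348/1.520 = 0.8868, so θ_B = 41.57°.
The refracted ray is perpendicular to the reflected ray, so θ_t = 90° − θ_B = 48.43°.

θ_t ≈ 48.43°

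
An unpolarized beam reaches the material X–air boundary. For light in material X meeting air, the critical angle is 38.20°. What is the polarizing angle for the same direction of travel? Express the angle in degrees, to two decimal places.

At the critical angle sin θ_c = n₂/n₁, giving n₂/n₁ = sin 38.20° = 0.6184.
Then tan θ_B = n₂/n₁ = 0.6184, so θ_B = arctan 0.6184 = 31.73°.

θ_B ≈ 31.73°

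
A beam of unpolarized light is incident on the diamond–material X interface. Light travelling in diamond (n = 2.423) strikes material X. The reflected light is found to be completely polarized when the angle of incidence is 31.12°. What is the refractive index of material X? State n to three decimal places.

Brewster's law: tan θ_B = n₂/n₁ (light incident in diamond, refracted into material X).
n₂ = n₁ tan θ_B = 2.423 × tan 31.12° = 1.463.

n ≈ 1.463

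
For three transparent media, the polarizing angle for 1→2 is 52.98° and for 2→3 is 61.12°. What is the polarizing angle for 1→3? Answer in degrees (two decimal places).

θ_B ≈ 67.42°

tan θ_B(1→2) = n₂/n₁ = tan 52.98° = 1.3261.
tan θ_B(2→3) = n₃/n₂ = tan 61.12° = 1.8130.
So n₃/n₁ = (n₂/n₁)(n₃/n₂) = 1.3261 × 1.8130 = 2.4042.
θ_B(1→3) = arctan(2.4042) = 67.42°.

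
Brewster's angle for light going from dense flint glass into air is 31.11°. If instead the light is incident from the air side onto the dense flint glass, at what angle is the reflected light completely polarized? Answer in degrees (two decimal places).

θ_B' ≈ 58.89°

Reversing the direction swaps n₁ and n₂, so tan θ_B' = 1/tan θ_B and θ_B' = 90° − θ_B.
Hence θ_B' = 90° − 31.11° = 58.89°.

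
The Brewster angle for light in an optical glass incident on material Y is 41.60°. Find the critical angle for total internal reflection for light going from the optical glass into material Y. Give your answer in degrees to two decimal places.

θ_c ≈ 62.60°

tan θ_B = n₂/n₁ = tan 41.60° = 0.8878.
Total internal reflection: sin θ_c = n₂/n₁ = 0.8878.
θ_c = arcsin(0.8878) = 62.60°.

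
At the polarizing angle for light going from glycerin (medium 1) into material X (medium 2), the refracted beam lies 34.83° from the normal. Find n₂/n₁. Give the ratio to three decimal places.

n₂/n₁ ≈ 1.437

θ_B + θ_t = 90°, so θ_B = 90° − 34.83° = 55.17°.
tan θ_B = n₂/n₁, so n₂/n₁ = tan 55.17° = 1.437.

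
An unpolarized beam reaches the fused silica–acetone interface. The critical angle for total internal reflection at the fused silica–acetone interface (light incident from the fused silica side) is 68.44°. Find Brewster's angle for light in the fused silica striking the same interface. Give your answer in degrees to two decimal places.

θ_B ≈ 42.92°

sin θ_c = n₂/n₁, so n₂/n₁ = sin 68.44° = 0.9300.
Brewster: tan θ_B = n₂/n₁ = 0.9300.
θ_B = arctan(0.9300) = 42.92°.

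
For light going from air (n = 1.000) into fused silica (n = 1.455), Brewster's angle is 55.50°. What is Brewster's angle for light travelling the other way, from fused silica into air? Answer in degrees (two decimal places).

θ_B' ≈ 34.50°

Reversing the direction swaps n₁ and n₂, so tan θ_B' = 1/tan θ_B and θ_B' = 90° − θ_B.
Hence θ_B' = 90° − 55.50° = 34.50°.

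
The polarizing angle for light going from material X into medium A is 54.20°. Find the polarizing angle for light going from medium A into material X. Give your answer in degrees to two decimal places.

θ_B' ≈ 35.80°

tan θ_B' = n₁/n₂ = 1/tan θ_B, so θ_B' = 90° − θ_B.
θ_B' = 90° − 54.20° = 35.80°.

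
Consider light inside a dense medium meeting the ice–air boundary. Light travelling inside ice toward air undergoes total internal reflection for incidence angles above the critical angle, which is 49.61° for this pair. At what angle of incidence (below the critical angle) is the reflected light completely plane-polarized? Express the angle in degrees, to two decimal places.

θ_B ≈ 37.29°

At the critical angle sin θ_c = n₂/n₁, giving n₂/n₁ = sin 49.61° = 0.7617.
Then tan θ_B = n₂/n₁ = 0.7617, so θ_B = arctan 0.7617 = 37.29°.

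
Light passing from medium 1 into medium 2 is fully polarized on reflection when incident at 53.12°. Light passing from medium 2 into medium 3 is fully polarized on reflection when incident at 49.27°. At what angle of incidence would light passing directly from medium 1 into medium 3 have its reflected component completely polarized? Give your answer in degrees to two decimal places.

Each Brewster angle gives a ratio: n₂/n₁ = tan 53.12° = 1.3328, n₃/n₂ = tan 49.27° = 1.1614.
So n₃/n₁ = (n₂/n₁)(n₃/n₂) = 1.3328 × 1.1614 = 1.5479.
θ_B(1→3) = arctan(1.5479) = 57.14°.

θ_B ≈ 57.14°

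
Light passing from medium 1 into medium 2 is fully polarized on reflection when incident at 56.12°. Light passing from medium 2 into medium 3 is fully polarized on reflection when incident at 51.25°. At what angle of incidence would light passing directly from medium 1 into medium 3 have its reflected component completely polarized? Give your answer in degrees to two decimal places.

n₂/n₁ = tan 56.12° = 1.4893 and n₃/n₂ = tan 51.25° = 1.2460.
So n₃/n₁ = (n₂/n₁)(n₃/n₂) = 1.4893 × 1.2460 = 1.8556.
θ_B(1→3) = arctan(1.8556) = 61.68°.

θ_B ≈ 61.68°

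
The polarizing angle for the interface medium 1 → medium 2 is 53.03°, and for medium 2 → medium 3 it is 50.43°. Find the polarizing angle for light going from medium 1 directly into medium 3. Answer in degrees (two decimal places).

θ_B ≈ 58.12°

Each Brewster angle gives a ratio: n₂/n₁ = tan 53.03° = 1.3285, n₃/n₂ = tan 50.43° = 1.2101.
So n₃/n₁ = (n₂/n₁)(n₃/n₂) = 1.3285 × 1.2101 = 1.6076.
θ_B(1→3) = arctan(1.6076) = 58.12°.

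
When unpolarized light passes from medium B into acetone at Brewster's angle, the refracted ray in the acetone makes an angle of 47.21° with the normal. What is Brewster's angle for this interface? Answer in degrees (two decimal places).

θ_B ≈ 42.79°

Brewster's condition makes the reflected and refracted beams perpendicular: θ_B + θ_t = 90°.
So θ_B = 90° − θ_t = 90° − 47.21° = 42.79°.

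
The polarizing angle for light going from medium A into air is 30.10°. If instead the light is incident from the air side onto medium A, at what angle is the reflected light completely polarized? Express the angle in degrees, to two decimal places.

Reversing the direction swaps n₁ and n₂, so tan θ_B' = 1/tan θ_B and θ_B' = 90° − θ_B.
Hence θ_B' = 90° − 30.10° = 59.90°.

θ_B' ≈ 59.90°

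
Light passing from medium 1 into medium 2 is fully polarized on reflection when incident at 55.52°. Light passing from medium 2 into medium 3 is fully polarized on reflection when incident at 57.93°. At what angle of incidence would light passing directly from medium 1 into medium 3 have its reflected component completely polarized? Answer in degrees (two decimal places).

tan θ_B(1→2) = n₂/n₁ = tan 55.52° = 1.4561.
tan θ_B(2→3) = n₃/n₂ = tan 57.93° = 1.5960.
n₃/n₁ = 2.3239. Then tan θ_B(1→3) = n₃/n₁, so θ_B(1→3) = arctan(2.3239) = 66.72°.

θ_B ≈ 66.72°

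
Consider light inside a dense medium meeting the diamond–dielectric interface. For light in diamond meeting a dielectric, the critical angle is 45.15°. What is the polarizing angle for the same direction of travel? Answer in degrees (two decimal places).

θ_B ≈ 35.33°

At the critical angle sin θ_c = n₂/n₁, giving n₂/n₁ = sin 45.15° = 0.7090.
Then tan θ_B = n₂/n₁ = 0.7090, so θ_B = arctan 0.7090 = 35.33°.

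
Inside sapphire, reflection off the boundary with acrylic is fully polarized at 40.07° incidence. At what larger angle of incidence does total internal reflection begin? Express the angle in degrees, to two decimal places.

θ_c ≈ 57.27°

n₂/n₁ = tan 40.07° = 0.8412; the critical angle satisfies sin θ_c = n₂/n₁.
θ_c = arcsin(0.8412) = 57.27°.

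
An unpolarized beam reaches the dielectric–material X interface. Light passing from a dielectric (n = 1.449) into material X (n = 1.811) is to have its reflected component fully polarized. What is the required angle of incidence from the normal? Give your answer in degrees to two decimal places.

θ_B ≈ 51.34°

The reflected p-component vanishes when tan θ_B = n₂/n₁.
Brewster's condition: tan θ_B = n₂/n₁ = 1.811/1.449 = 1.2498. Taking the arctangent, θ_B = 51.34°.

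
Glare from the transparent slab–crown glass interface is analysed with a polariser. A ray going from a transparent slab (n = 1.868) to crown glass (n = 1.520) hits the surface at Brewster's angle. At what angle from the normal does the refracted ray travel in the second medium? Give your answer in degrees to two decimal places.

θ_t ≈ 50.86°

θ_B = arctan(n₂/n₁) = arctan(1.520/1.868) = 39.14°.
Since θ_B + θ_t = 90° at Brewster incidence, θ_t = 90° − 39.14° = 50.86°.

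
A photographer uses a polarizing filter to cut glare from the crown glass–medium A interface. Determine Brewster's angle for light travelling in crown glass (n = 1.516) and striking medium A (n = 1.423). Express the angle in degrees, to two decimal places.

tan θ_B = n₂/n₁ = 1.423/1.516 = 0.9387.
θ_B = arctan(0.9387) = 43.19°.

θ_B ≈ 43.19°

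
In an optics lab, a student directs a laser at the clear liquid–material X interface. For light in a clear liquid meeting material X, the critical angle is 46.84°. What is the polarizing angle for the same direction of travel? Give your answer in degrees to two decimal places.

At the critical angle sin θ_c = n₂/n₁, giving n₂/n₁ = sin 46.84° = 0.7294.
Then tan θ_B = n₂/n₁ = 0.7294, so θ_B = arctan 0.7294 = 36.11°.

θ_B ≈ 36.11°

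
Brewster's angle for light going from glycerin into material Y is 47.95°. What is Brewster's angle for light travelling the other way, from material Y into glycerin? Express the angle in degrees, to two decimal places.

θ_B' ≈ 42.05°

tan θ_B' = n₁/n₂ = 1/tan θ_B, so θ_B' = 90° − θ_B.
θ_B' = 90° − 47.95° = 42.05°.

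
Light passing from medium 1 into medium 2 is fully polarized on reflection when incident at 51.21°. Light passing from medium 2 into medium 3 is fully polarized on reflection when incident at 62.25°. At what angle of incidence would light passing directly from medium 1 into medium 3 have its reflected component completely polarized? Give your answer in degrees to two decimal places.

Each Brewster angle gives a ratio: n₂/n₁ = tan 51.21° = 1.2442, n₃/n₂ = tan 62.25° = 1.9007.
So n₃/n₁ = (n₂/n₁)(n₃/n₂) = 1.2442 × 1.9007 = 2.3648.
θ_B(1→3) = arctan(2.3648) = 67.08°.

θ_B ≈ 67.08°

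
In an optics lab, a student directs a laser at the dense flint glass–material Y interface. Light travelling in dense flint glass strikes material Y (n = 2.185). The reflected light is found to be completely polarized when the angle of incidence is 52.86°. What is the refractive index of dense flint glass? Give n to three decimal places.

Full polarization of the reflected beam means tan θ_B = n₂/n₁, where n₁ is the incident medium (dense flint glass).
n₁ = n₂ / tan θ_B = 2.185 / tan 52.86° = 1.655.

n ≈ 1.655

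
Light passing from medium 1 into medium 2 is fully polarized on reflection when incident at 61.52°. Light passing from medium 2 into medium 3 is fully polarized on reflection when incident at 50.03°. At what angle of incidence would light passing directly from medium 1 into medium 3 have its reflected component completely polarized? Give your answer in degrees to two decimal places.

Each Brewster angle gives a ratio: n₂/n₁ = tan 61.52° = 1.8433, n₃/n₂ = tan 50.03° = 1.1930.
Multiplying, n₃/n₁ = 1.8433 × 1.1930 = 2.1991, and θ_B(1→3) = arctan 2.1991 = 65.55°.

θ_B ≈ 65.55°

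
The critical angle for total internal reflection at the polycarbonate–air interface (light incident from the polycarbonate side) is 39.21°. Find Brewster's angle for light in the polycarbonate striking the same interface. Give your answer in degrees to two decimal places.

n₂/n₁ = sin θ_c = sin 39.21° = 0.6322.
tan θ_B equals the same ratio, so θ_B = arctan(0.6322) = 32.30°.

θ_B ≈ 32.30°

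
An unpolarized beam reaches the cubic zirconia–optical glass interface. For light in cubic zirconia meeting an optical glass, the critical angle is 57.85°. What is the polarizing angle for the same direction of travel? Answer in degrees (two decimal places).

θ_B ≈ 40.25°

At the critical angle sin θ_c = n₂/n₁, giving n₂/n₁ = sin 57.85° = 0.8467.
Then tan θ_B = n₂/n₁ = 0.8467, so θ_B = arctan 0.8467 = 40.25°.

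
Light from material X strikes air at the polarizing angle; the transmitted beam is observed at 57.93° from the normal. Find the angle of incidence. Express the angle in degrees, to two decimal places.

At Brewster's angle the reflected and refracted rays are perpendicular, so θ_B + θ_t = 90°.
So θ_B = 90° − θ_t = 90° − 57.93° = 32.07°.

θ_B ≈ 32.07°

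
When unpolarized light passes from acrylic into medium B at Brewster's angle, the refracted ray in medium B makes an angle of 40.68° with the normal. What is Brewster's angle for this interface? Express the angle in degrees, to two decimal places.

Since the reflected and refracted rays are at right angles at the polarizing angle, θ_B + θ_t = 90°.
θ_B = 90° − 40.68° = 49.32°.

θ_B ≈ 49.32°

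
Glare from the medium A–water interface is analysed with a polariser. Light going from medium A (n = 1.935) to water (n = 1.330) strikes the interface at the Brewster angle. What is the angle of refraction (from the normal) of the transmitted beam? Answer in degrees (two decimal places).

θ_t ≈ 55.50°

First find Brewster's angle: tan θ_B = 1.330/1.935 = 0.6873, giving θ_B = 34.50°.
At Brewster's angle the reflected and refracted rays are perpendicular, so θ_t = 90° − θ_B = 90° − 34.50° = 55.50°.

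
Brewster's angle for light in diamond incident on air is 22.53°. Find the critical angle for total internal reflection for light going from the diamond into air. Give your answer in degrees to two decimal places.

θ_c ≈ 24.51°

n₂/n₁ = tan 22.53° = 0.4148; the critical angle satisfies sin θ_c = n₂/n₁.
θ_c = arcsin(0.4148) = 24.51°.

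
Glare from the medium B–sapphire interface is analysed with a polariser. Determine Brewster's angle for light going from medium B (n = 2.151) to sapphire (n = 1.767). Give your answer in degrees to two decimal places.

θ_B ≈ 39.40°

Brewster's condition: tan θ_B = n₂/n₁ = 1.767/2.151 = 0.8215.
So θ_B = arctan 0.8215 = 39.40°.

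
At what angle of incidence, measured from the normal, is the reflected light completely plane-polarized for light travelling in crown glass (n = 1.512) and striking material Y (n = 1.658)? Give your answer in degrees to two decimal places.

θ_B ≈ 47.64°

The reflected p-component vanishes when tan θ_B = n₂/n₁.
Brewster's condition: tan θ_B = n₂/n₁ = 1.658/1.512 = 1.0966.
θ_B = arctan(1.0966) = 47.64°.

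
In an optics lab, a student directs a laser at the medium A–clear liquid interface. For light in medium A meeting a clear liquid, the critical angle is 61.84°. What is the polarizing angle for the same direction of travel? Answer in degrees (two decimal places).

θ_B ≈ 41.40°

At the critical angle sin θ_c = n₂/n₁, giving n₂/n₁ = sin 61.84° = 0.8816.
Then tan θ_B = n₂/n₁ = 0.8816, so θ_B = arctan 0.8816 = 41.40°.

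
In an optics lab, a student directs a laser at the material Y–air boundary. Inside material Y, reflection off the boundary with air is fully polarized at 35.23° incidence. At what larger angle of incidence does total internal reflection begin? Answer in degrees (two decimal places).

From Brewster, n₂/n₁ = tan θ_B = tan 35.23° = 0.7062.
Then sin θ_c = n₂/n₁ = 0.7062, so θ_c = arcsin 0.7062 = 44.93°.

θ_c ≈ 44.93°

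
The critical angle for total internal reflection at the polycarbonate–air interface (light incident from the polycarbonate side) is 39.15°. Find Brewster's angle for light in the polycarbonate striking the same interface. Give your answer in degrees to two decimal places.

sin θ_c = n₂/n₁, so n₂/n₁ = sin 39.15° = 0.6314.
Brewster: tan θ_B = n₂/n₁ = 0.6314.
θ_B = arctan(0.6314) = 32.27°.

θ_B ≈ 32.27°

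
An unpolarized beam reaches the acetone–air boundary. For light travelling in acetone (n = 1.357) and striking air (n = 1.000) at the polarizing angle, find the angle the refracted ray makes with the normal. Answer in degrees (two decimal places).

tan θ_B = n₂/n₁ = 1.000/1.357 = 0.7369, so θ_B = 36.39°.
The refracted ray is perpendicular to the reflected ray, so θ_t = 90° − θ_B = 53.61°.

θ_t ≈ 53.61°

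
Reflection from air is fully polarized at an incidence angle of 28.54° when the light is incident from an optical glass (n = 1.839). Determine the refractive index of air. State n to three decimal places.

n ≈ 1.000

Brewster's law: tan θ_B = n₂/n₁ (light incident in an optical glass, refracted into air).
n₂ = n₁ tan θ_B = 1.839 × tan 28.54° = 1.000.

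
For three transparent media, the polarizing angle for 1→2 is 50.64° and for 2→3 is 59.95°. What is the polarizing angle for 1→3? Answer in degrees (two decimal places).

tan θ_B(1→2) = n₂/n₁ = tan 50.64° = 1.2192.
tan θ_B(2→3) = n₃/n₂ = tan 59.95° = 1.7286.
n₃/n₁ = 2.1074. Then tan θ_B(1→3) = n₃/n₁, so θ_B(1→3) = arctan(2.1074) = 64.61°.

θ_B ≈ 64.61°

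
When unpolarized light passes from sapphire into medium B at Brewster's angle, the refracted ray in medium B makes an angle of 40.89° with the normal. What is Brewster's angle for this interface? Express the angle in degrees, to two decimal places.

Since the reflected and refracted rays are at right angles at the polarizing angle, θ_B + θ_t = 90°.
θ_B = 90° − 40.89° = 49.11°.

θ_B ≈ 49.11°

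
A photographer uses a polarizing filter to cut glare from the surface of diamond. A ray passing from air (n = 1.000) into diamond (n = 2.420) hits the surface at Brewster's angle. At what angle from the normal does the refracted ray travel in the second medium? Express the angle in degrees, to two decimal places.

θ_t ≈ 22.45°

First find Brewster's angle: tan θ_B = 2.420/1.000 = 2.4200, giving θ_B = 67.55°.
At Brewster's angle the reflected and refracted rays are perpendicular, so θ_t = 90° − θ_B = 90° − 67.55° = 22.45°.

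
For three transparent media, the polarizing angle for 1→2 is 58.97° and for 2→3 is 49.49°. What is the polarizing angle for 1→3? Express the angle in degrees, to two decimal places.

θ_B ≈ 62.80°

Each Brewster angle gives a ratio: n₂/n₁ = tan 58.97° = 1.6623, n₃/n₂ = tan 49.49° = 1.1704.
So n₃/n₁ = (n₂/n₁)(n₃/n₂) = 1.6623 × 1.1704 = 1.9456.
θ_B(1→3) = arctan(1.9456) = 62.80°.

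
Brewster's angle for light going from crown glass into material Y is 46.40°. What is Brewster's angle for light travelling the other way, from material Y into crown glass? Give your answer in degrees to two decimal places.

Reversing the direction swaps n₁ and n₂, so tan θ_B' = 1/tan θ_B and θ_B' = 90° − θ_B.
Hence θ_B' = 90° − 46.40° = 43.60°.

θ_B' ≈ 43.60°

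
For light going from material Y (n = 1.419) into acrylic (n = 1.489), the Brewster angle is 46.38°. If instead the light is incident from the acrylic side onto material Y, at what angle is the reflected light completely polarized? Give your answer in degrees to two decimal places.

θ_B' ≈ 43.62°

The two Brewster angles are complementary: θ_B' = 90° − θ_B = 90° − 46.38° = 43.62°.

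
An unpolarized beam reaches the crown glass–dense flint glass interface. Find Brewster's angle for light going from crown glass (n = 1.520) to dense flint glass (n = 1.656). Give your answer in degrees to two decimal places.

Brewster's condition: tan θ_B = n₂/n₁ = 1.656/1.520 = 1.0895.
θ_B = arctan(1.0895) = 47.45°.

θ_B ≈ 47.45°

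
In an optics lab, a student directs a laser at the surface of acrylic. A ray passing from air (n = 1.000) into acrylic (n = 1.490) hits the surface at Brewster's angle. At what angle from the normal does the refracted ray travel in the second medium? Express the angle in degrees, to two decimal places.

First find Brewster's angle: tan θ_B = 1.490/1.000 = 1.4900, giving θ_B = 56.13°.
Since θ_B + θ_t = 90° at Brewster incidence, θ_t = 90° − 56.13° = 33.87°.

θ_t ≈ 33.87°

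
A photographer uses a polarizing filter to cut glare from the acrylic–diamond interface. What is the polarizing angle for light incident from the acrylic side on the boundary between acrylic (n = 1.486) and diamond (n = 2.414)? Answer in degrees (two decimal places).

θ_B ≈ 58.38°

The reflected p-component vanishes when tan θ_B = n₂/n₁.
Brewster's condition: tan θ_B = n₂/n₁ = 2.414/1.486 = 1.6245.
So θ_B = arctan 1.6245 = 58.38°.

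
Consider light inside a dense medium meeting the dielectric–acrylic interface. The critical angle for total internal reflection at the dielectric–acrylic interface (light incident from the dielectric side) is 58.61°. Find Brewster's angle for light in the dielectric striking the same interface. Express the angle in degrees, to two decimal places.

θ_B ≈ 40.49°

At the critical angle sin θ_c = n₂/n₁, giving n₂/n₁ = sin 58.61° = 0.8536.
Then tan θ_B = n₂/n₁ = 0.8536, so θ_B = arctan 0.8536 = 40.49°.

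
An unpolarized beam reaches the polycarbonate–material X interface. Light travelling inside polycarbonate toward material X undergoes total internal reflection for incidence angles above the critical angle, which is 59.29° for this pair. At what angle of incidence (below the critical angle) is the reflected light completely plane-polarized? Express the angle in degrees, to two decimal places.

sin θ_c = n₂/n₁, so n₂/n₁ = sin 59.29° = 0.8598.
Brewster: tan θ_B = n₂/n₁ = 0.8598.
θ_B = arctan(0.8598) = 40.69°.

θ_B ≈ 40.69°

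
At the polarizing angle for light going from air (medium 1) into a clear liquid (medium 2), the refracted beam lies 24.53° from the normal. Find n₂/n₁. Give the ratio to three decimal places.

n₂/n₁ ≈ 2.191

At Brewster incidence θ_B = 90° − θ_t = 90° − 24.53° = 65.47°.
tan θ_B = n₂/n₁, so n₂/n₁ = tan 65.47° = 2.191.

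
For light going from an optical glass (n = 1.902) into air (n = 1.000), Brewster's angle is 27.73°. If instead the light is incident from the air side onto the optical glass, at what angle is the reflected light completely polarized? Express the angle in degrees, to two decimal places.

tan θ_B' = n₁/n₂ = 1/tan θ_B, so θ_B' = 90° − θ_B.
θ_B' = 90° − 27.73° = 62.27°.

θ_B' ≈ 62.27°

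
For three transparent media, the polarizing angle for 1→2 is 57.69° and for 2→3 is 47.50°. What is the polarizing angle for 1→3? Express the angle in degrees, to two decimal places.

θ_B ≈ 59.91°

tan θ_B(1→2) = n₂/n₁ = tan 57.69° = 1.5812.
tan θ_B(2→3) = n₃/n₂ = tan 47.50° = 1.0913.
So n₃/n₁ = (n₂/n₁)(n₃/n₂) = 1.5812 × 1.0913 = 1.7256.
θ_B(1→3) = arctan(1.7256) = 59.91°.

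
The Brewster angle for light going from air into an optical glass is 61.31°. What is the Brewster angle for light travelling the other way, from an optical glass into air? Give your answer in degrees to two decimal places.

θ_B' ≈ 28.69°

The two Brewster angles are complementary: θ_B' = 90° − θ_B = 90° − 61.31° = 28.69°.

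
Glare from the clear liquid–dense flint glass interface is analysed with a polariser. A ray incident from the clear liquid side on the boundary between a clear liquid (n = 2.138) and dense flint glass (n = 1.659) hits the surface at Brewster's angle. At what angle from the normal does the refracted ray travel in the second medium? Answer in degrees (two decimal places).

θ_B = arctan(n₂/n₁) = arctan(1.659/2.138) = 37.81°.
At Brewster's angle the reflected and refracted rays are perpendicular, so θ_t = 90° − θ_B = 90° − 37.81° = 52.19°.

θ_t ≈ 52.19°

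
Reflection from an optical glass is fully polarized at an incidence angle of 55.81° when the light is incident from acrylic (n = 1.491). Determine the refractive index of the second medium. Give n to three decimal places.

Brewster's law: tan θ_B = n₂/n₁ (light incident in acrylic, refracted into an optical glass).
n₂ = n₁ tan θ_B = 1.491 × tan 55.81° = 2.195.

n ≈ 2.195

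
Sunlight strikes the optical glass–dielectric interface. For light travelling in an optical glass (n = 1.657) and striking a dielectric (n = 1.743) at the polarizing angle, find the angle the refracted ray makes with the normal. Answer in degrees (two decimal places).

θ_t ≈ 43.55°

tan θ_B = n₂/n₁ = 1.743/1.657 = 1.0519, so θ_B = 46.45°.
The refracted ray is perpendicular to the reflected ray, so θ_t = 90° − θ_B = 43.55°.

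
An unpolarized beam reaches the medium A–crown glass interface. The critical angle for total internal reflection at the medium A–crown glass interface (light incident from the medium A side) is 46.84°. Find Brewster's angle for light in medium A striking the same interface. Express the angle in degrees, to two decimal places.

At the critical angle sin θ_c = n₂/n₁, giving n₂/n₁ = sin 46.84° = 0.7294.
Then tan θ_B = n₂/n₁ = 0.7294, so θ_B = arctan 0.7294 = 36.11°.

θ_B ≈ 36.11°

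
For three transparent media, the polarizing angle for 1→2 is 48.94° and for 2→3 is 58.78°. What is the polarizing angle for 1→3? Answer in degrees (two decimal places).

θ_B ≈ 62.17°

n₂/n₁ = tan 48.94° = 1.1479 and n₃/n₂ = tan 58.78° = 1.6499.
Multiplying, n₃/n₁ = 1.1479 × 1.6499 = 1.8940, and θ_B(1→3) = arctan 1.8940 = 62.17°.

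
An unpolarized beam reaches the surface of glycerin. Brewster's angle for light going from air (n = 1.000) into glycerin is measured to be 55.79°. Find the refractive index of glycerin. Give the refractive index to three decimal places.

Brewster's law: tan θ_B = n₂/n₁ (light incident in air, refracted into glycerin).
n₂ = n₁ tan θ_B = 1.000 × tan 55.79° = 1.471.

n ≈ 1.471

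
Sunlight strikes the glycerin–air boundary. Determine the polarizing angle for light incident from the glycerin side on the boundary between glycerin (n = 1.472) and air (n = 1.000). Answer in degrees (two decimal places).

θ_B ≈ 34.19°

tan θ_B = n₂/n₁ = 1.000/1.472 = 0.6793.
So θ_B = arctan 0.6793 = 34.19°.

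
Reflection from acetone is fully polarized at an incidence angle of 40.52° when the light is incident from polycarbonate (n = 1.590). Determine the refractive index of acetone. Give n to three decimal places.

Full polarization of the reflected beam means tan θ_B = n₂/n₁, where n₁ is the incident medium (polycarbonate).
n₂ = n₁ tan θ_B = 1.590 × tan 40.52° = 1.359.

n ≈ 1.359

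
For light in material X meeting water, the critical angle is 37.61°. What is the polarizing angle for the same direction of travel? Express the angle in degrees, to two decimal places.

sin θ_c = n₂/n₁, so n₂/n₁ = sin 37.61° = 0.6103.
Brewster: tan θ_B = n₂/n₁ = 0.6103.
θ_B = arctan(0.6103) = 31.40°.

θ_B ≈ 31.40°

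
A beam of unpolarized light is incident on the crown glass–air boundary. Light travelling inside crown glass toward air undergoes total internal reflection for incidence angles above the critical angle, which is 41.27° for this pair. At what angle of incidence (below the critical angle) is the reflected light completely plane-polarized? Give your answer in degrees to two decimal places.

At the critical angle sin θ_c = n₂/n₁, giving n₂/n₁ = sin 41.27° = 0.6596.
Then tan θ_B = n₂/n₁ = 0.6596, so θ_B = arctan 0.6596 = 33.41°.

θ_B ≈ 33.41°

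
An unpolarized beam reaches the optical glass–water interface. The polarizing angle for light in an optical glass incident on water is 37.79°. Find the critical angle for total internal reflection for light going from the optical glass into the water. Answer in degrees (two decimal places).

θ_c ≈ 50.84°

From Brewster, n₂/n₁ = tan θ_B = tan 37.79° = 0.7754.
Then sin θ_c = n₂/n₁ = 0.7754, so θ_c = arcsin 0.7754 = 50.84°.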